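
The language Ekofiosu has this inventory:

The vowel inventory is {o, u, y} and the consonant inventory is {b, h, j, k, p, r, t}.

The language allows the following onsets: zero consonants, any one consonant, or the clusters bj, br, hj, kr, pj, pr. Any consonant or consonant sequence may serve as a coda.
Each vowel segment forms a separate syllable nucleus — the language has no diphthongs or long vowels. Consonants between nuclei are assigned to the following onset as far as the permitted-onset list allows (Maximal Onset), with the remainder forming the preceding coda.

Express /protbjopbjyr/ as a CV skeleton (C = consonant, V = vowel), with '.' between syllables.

CCVC.CCVC.CCVC

The vowels are o, o, y — 3 nuclei, so 3 syllables.
V1 /o/ – V2 /o/: cluster /tbj/ — the longest permitted-onset suffix is /bj/; onset = /bj/, preceding coda = /t/.
V2 /o/ – V3 /y/: cluster /pbj/ — the longest permitted-onset suffix is /bj/; onset = /bj/, preceding coda = /p/.
Putting it together: prot.bjop.bjyr.
Mapping each syllable to C/V: /prot/ → CCVC, /bjop/ → CCVC, /bjyr/ → CCVC.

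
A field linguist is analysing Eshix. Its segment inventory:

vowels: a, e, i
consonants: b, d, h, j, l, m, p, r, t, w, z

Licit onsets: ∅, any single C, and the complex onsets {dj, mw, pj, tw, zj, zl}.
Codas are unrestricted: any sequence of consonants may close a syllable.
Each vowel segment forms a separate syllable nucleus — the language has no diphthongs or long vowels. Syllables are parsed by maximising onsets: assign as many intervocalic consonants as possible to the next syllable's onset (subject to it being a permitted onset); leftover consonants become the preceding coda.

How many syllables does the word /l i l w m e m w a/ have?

The vowels are i, e, a — 3 nuclei, so 3 syllables.

3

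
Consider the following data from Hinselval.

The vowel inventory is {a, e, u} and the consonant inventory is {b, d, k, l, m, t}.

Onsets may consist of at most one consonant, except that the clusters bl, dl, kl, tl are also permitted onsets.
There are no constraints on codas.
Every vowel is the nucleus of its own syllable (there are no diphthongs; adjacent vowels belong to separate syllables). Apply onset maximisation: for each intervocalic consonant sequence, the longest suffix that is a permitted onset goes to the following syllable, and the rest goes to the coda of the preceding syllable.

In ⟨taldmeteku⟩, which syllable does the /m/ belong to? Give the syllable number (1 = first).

The vowels are a, e, e, u — 4 nuclei, so 4 syllables.
σ1/σ2 boundary: /ldm/ — longest licit onset from the right is /m/, leaving /ld/ as coda.
σ2/σ3 boundary: /t/ is a single consonant, so it becomes the next onset.
σ3/σ4 boundary: /k/ → onset of the next syllable (single consonants are always licit onsets).
Putting it together: tald.me.te.ku.
The /m/ is in the onset of syllable 2 (/me/).

2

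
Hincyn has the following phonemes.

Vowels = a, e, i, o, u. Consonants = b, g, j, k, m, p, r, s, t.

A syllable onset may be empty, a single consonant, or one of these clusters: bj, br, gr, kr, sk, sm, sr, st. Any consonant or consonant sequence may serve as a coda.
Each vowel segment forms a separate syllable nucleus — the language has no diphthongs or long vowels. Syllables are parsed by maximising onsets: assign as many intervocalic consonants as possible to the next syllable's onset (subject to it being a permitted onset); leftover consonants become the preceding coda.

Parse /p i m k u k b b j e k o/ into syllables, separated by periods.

Vowels present: i, u, e, o; each is a nucleus, giving 4 syllables.
σ1/σ2 boundary: /mk/ splits as /m/ + /k/ (/k/ is the longest suffix that is a licit onset).
σ2/σ3 boundary: /kbbj/ — longest licit onset from the right is /bj/, leaving /kb/ as coda.
σ3/σ4 boundary: /k/ is a single consonant, so it becomes the next onset.

pim.kukb.bje.ko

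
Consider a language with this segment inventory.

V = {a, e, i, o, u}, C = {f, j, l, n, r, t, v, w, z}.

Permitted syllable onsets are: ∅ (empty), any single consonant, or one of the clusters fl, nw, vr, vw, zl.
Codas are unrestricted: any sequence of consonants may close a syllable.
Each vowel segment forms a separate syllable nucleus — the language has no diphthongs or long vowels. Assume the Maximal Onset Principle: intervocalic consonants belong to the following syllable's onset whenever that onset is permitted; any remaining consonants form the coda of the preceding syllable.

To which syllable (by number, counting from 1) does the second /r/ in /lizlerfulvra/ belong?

The vowels are i, e, u, a — 4 nuclei, so 4 syllables.
V1 /i/ – V2 /e/: cluster /zl/ — /zl/ is itself a permitted onset, so the whole cluster goes right; preceding coda = ∅.
V2 /e/ – V3 /u/: /rf/ splits as /r/ + /f/ (/f/ is the longest suffix that is a licit onset).
V3 /u/ – V4 /a/: /lvr/ — longest licit onset from the right is /vr/, leaving /l/ as coda.
Result: li.zler.ful.vra.
The second /r/ is in the onset of syllable 4 (/vra/).

4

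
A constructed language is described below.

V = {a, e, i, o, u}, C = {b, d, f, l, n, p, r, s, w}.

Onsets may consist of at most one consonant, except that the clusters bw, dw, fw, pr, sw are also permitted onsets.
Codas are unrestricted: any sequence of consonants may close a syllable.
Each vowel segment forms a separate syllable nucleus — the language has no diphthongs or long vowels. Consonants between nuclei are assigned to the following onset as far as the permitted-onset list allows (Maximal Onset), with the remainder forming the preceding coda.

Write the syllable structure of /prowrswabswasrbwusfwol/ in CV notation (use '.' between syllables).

CCVCC.CCVC.CCVCC.CCVC.CCVC

Nuclei (vowels): o, a, a, u, o → 5 syllables.
Between /o/ (V1) and /a/ (V2): /wrsw/ — longest licit onset from the right is /sw/, leaving /wr/ as coda.
Between /a/ (V2) and /a/ (V3): /bsw/; trying suffixes from longest down, /sw/ is the first permitted one, so coda /b/ | onset /sw/.
Between /a/ (V3) and /u/ (V4): /srbw/ splits as /sr/ + /bw/ (/bw/ is the longest suffix that is a licit onset).
Between /u/ (V4) and /o/ (V5): /sfw/ — longest licit onset from the right is /fw/, leaving /s/ as coda.
So the parse is prowr.swab.swasr.bwus.fwol.
Mapping each syllable to C/V: /prowr/ → CCVCC, /swab/ → CCVC, /swasr/ → CCVCC, /bwus/ → CCVC, /fwol/ → CCVC.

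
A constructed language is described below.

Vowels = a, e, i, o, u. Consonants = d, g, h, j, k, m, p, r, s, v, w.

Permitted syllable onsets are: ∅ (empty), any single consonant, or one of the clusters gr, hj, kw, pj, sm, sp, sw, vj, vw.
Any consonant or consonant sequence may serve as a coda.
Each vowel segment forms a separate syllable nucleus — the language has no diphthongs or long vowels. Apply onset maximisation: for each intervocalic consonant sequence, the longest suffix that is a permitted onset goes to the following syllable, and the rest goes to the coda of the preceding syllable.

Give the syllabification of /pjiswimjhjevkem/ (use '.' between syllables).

The vowels are i, i, e, e — 4 nuclei, so 4 syllables.
V1 /i/ – V2 /i/: /sw/ is a licit onset in full, so it all attaches to the next syllable.
V2 /i/ – V3 /e/: /mjhj/; trying suffixes from longest down, /hj/ is the first permitted one, so coda /mj/ | onset /hj/.
V3 /e/ – V4 /e/: cluster /vk/ — the longest permitted-onset suffix is /k/; onset = /k/, preceding coda = /v/.

pji.swimj.hjev.kem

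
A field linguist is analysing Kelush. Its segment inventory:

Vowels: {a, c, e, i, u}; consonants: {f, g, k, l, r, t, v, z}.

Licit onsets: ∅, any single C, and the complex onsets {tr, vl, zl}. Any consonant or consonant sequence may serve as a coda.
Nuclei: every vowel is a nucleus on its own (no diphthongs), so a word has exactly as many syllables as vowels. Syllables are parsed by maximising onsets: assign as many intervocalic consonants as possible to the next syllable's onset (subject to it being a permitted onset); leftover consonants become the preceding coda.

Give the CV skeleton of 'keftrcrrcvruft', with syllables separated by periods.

Vowels present: e, c, c, u; each is a nucleus, giving 4 syllables.
V1 /e/ – V2 /c/: cluster /ftr/ — the longest permitted-onset suffix is /tr/; onset = /tr/, preceding coda = /f/.
V2 /c/ – V3 /c/: /rr/ splits as /r/ + /r/ (/r/ is the longest suffix that is a licit onset).
V3 /c/ – V4 /u/: /vr/; trying suffixes from longest down, /r/ is the first permitted one, so coda /v/ | onset /r/.
Syllabification: kef.trcr.rcv.ruft.
Mapping each syllable to C/V: /kef/ → CVC, /trcr/ → CCVC, /rcv/ → CVC, /ruft/ → CVCC.

CVC.CCVC.CVC.CVCC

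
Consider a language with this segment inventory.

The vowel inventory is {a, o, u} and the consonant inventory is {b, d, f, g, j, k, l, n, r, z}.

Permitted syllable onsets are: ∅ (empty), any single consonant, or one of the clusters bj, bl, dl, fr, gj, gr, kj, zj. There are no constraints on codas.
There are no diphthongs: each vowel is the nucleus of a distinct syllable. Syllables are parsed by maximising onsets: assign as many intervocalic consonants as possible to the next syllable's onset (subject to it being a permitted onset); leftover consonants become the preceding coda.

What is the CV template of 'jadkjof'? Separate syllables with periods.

The vowels are a, o — 2 nuclei, so 2 syllables.
V1 /a/ – V2 /o/: /dkj/ — longest licit onset from the right is /kj/, leaving /d/ as coda.
Result: jad.kjof.
Mapping each syllable to C/V: /jad/ → CVC, /kjof/ → CCVC.

CVC.CCVC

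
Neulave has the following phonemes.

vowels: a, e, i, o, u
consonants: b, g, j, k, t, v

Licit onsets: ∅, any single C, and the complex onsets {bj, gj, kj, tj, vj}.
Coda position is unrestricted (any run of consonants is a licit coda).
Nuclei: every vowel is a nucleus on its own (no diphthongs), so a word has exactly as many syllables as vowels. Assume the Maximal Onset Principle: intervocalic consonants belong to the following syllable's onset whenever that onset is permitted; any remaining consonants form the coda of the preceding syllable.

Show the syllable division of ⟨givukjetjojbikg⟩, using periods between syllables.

The vowels are i, u, e, o, i — 5 nuclei, so 5 syllables.
/i…u/ gap (V1→V2): /v/ → onset of the next syllable (single consonants are always licit onsets).
/u…e/ gap (V2→V3): cluster /kj/ — /kj/ is itself a permitted onset, so the whole cluster goes right; preceding coda = ∅.
/e…o/ gap (V3→V4): /tj/ — entire cluster is a permitted onset → onset /tj/, coda ∅.
/o…i/ gap (V4→V5): /jb/ splits as /j/ + /b/ (/b/ is the longest suffix that is a licit onset).

gi.vu.kje.tjoj.bikg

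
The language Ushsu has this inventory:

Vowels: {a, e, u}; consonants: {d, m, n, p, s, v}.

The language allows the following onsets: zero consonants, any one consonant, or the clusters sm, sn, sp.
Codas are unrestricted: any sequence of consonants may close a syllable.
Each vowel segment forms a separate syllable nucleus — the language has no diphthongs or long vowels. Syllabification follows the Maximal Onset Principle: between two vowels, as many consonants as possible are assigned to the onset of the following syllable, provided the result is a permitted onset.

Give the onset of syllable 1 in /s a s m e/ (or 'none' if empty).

s

Vowels present: a, e; each is a nucleus, giving 2 syllables.
V1 /a/ – V2 /e/: cluster /sm/ — /sm/ is itself a permitted onset, so the whole cluster goes right; preceding coda = ∅.
Syllabification: sa.sme.
Syllable 1 is /sa/: onset /s/, nucleus /a/, coda ∅.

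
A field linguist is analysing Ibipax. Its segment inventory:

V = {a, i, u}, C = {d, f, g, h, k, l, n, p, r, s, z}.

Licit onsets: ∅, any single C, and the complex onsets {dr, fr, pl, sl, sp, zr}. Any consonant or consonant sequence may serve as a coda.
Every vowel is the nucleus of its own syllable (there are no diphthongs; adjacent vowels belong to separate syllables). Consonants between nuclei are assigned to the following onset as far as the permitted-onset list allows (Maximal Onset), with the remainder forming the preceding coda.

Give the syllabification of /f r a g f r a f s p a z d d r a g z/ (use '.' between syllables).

Nuclei (vowels): a, a, a, a → 4 syllables.
Between /a/ (V1) and /a/ (V2): /gfr/; trying suffixes from longest down, /fr/ is the first permitted one, so coda /g/ | onset /fr/.
Between /a/ (V2) and /a/ (V3): /fsp/ splits as /f/ + /sp/ (/sp/ is the longest suffix that is a licit onset).
Between /a/ (V3) and /a/ (V4): cluster /zddr/ — the longest permitted-onset suffix is /dr/; onset = /dr/, preceding coda = /zd/.

frag.fraf.spazd.dragz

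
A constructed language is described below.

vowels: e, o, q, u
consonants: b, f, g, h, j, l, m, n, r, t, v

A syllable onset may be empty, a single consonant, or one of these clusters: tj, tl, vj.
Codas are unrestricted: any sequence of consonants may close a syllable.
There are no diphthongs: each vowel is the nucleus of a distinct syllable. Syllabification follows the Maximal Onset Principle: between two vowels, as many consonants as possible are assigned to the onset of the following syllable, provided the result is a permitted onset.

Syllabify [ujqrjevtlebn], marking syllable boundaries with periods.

u.jqr.jev.tlebn

The vowels are u, q, e, e — 4 nuclei, so 4 syllables.
V1 /u/ – V2 /q/: /j/ → onset of the next syllable (single consonants are always licit onsets).
V2 /q/ – V3 /e/: cluster /rj/ — the longest permitted-onset suffix is /j/; onset = /j/, preceding coda = /r/.
V3 /e/ – V4 /e/: cluster /vtl/ — the longest permitted-onset suffix is /tl/; onset = /tl/, preceding coda = /v/.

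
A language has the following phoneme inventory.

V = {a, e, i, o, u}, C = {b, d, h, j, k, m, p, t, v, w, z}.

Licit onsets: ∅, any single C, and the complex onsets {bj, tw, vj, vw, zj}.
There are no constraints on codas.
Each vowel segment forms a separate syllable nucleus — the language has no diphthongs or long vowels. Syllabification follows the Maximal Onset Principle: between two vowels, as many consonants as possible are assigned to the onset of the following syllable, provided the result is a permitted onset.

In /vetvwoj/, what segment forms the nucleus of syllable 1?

Nuclei (vowels): e, o → 2 syllables.
The first nucleus (vowel 1 from the left) is /e/.

e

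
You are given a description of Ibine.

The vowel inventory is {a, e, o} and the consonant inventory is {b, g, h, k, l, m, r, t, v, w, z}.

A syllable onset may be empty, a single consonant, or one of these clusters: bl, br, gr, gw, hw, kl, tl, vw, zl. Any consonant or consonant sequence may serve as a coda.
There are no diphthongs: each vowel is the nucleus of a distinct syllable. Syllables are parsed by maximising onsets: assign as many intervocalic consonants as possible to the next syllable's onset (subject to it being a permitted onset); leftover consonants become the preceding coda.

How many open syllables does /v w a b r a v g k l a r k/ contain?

Vowels present: a, a, a; each is a nucleus, giving 3 syllables.
σ1/σ2 boundary: /br/ — entire cluster is a permitted onset → onset /br/, coda ∅.
σ2/σ3 boundary: /vgkl/; trying suffixes from longest down, /kl/ is the first permitted one, so coda /vg/ | onset /kl/.
Putting it together: vwa.bravg.klark.
Classifying each syllable: /vwa/ (open), /bravg/ (closed), /klark/ (closed).
Open syllables: 1.

1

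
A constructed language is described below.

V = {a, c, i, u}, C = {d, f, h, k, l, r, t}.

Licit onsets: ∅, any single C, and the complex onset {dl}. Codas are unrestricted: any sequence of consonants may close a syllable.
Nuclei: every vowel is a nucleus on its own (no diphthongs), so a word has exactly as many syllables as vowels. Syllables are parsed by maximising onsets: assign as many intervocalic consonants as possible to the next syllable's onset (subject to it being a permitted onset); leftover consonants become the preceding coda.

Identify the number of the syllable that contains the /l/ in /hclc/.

2

Nuclei (vowels): c, c → 2 syllables.
Between /c/ (V1) and /c/ (V2): /l/ is a single consonant, so it becomes the next onset.
Syllabification: hc.lc.
The /l/ is in the onset of syllable 2 (/lc/).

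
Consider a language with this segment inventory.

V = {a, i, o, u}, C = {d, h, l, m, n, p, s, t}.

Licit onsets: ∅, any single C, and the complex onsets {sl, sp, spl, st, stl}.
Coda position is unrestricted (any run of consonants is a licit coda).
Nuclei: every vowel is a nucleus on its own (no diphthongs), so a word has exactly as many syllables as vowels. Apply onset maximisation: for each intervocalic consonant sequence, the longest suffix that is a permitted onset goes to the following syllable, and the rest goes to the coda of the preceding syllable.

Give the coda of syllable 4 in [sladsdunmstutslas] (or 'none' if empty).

Nuclei (vowels): a, u, u, a → 4 syllables.
V1 /a/ – V2 /u/: /dsd/ splits as /ds/ + /d/ (/d/ is the longest suffix that is a licit onset).
V2 /u/ – V3 /u/: cluster /nmst/ — the longest permitted-onset suffix is /st/; onset = /st/, preceding coda = /nm/.
V3 /u/ – V4 /a/: /tsl/; trying suffixes from longest down, /sl/ is the first permitted one, so coda /t/ | onset /sl/.
Syllabification: slads.dunm.stut.slas.
Syllable 4 is /slas/: onset /sl/, nucleus /a/, coda /s/.

s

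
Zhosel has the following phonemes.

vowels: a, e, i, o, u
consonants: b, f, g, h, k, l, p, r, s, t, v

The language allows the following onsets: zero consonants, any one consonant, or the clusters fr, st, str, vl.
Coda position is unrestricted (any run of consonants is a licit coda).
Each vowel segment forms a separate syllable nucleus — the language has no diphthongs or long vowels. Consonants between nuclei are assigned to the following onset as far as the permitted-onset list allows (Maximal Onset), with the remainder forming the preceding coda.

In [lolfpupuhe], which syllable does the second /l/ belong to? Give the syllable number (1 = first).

1

Vowels present: o, u, u, e; each is a nucleus, giving 4 syllables.
Between /o/ (V1) and /u/ (V2): /lfp/ — longest licit onset from the right is /p/, leaving /lf/ as coda.
Between /u/ (V2) and /u/ (V3): /p/ → onset of the next syllable (single consonants are always licit onsets).
Between /u/ (V3) and /e/ (V4): just /h/ — single C goes to the following onset.
Putting it together: lolf.pu.pu.he.
The second /l/ is in the coda of syllable 1 (/lolf/).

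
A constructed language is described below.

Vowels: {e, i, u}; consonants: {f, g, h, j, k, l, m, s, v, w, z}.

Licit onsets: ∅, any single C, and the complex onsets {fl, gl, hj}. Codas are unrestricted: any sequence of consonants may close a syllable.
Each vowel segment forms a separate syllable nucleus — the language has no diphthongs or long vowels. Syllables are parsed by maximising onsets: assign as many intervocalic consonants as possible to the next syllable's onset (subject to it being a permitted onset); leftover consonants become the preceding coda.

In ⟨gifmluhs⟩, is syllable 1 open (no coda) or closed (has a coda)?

The vowels are i, u — 2 nuclei, so 2 syllables.
Between /i/ (V1) and /u/ (V2): /fml/ — longest licit onset from the right is /l/, leaving /fm/ as coda.
So the parse is gifm.luhs.
Syllable 1 is /gifm/ with coda /fm/, so it is closed.

closed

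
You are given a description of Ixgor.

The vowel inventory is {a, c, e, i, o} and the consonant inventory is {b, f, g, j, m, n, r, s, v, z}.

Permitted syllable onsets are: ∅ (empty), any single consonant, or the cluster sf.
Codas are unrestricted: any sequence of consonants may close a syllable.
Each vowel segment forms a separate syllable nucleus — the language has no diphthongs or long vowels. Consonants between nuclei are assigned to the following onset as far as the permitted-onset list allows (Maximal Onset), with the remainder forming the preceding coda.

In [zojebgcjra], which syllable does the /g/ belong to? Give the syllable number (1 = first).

3

The vowels are o, e, c, a — 4 nuclei, so 4 syllables.
V1 /o/ – V2 /e/: /j/ is a single consonant, so it becomes the next onset.
V2 /e/ – V3 /c/: cluster /bg/ — the longest permitted-onset suffix is /g/; onset = /g/, preceding coda = /b/.
V3 /c/ – V4 /a/: /jr/ splits as /j/ + /r/ (/r/ is the longest suffix that is a licit onset).
Putting it together: zo.jeb.gcj.ra.
The /g/ is in the onset of syllable 3 (/gcj/).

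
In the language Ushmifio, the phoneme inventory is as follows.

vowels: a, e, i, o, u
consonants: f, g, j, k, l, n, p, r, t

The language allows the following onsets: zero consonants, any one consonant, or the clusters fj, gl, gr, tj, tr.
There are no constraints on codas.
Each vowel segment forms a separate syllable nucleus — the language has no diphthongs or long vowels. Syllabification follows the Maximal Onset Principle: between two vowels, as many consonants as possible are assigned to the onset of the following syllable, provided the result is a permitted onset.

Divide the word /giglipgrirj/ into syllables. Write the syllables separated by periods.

gi.glip.grirj

Vowels present: i, i, i; each is a nucleus, giving 3 syllables.
Between /i/ (V1) and /i/ (V2): /gl/ — entire cluster is a permitted onset → onset /gl/, coda ∅.
Between /i/ (V2) and /i/ (V3): cluster /pgr/ — the longest permitted-onset suffix is /gr/; onset = /gr/, preceding coda = /p/.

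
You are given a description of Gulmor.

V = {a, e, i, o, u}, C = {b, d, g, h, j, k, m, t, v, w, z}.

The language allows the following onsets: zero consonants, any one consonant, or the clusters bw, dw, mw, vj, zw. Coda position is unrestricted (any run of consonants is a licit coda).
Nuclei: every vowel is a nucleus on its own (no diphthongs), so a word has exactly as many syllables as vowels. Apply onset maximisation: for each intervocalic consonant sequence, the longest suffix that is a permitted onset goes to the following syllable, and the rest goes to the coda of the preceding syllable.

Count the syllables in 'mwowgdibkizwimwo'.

5

Nuclei (vowels): o, i, i, i, o → 5 syllables.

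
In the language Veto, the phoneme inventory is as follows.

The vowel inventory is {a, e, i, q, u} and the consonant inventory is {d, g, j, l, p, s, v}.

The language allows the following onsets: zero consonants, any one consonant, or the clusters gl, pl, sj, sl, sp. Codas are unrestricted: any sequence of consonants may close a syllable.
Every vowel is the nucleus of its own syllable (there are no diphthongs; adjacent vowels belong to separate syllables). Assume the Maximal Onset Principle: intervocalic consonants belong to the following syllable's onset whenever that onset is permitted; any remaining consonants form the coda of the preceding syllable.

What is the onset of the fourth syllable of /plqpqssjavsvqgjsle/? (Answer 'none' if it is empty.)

v

Vowels present: q, q, a, q, e; each is a nucleus, giving 5 syllables.
σ1/σ2 boundary: just /p/ — single C goes to the following onset.
σ2/σ3 boundary: cluster /ssj/ — the longest permitted-onset suffix is /sj/; onset = /sj/, preceding coda = /s/.
σ3/σ4 boundary: /vsv/ — longest licit onset from the right is /v/, leaving /vs/ as coda.
σ4/σ5 boundary: cluster /gjsl/ — the longest permitted-onset suffix is /sl/; onset = /sl/, preceding coda = /gj/.
Syllabification: plq.pqs.sjavs.vqgj.sle.
Syllable 4 is /vqgj/: onset /v/, nucleus /q/, coda /gj/.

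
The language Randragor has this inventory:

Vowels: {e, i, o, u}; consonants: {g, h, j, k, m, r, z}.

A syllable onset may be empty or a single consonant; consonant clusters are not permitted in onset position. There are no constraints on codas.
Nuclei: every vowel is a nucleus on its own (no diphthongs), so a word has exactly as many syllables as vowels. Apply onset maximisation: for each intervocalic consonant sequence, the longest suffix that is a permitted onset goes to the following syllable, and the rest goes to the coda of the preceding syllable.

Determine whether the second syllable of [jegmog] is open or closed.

Vowels present: e, o; each is a nucleus, giving 2 syllables.
σ1/σ2 boundary: /gm/ splits as /g/ + /m/ (/m/ is the longest suffix that is a licit onset).
So the parse is jeg.mog.
Syllable 2 is /mog/ with coda /g/, so it is closed.

closed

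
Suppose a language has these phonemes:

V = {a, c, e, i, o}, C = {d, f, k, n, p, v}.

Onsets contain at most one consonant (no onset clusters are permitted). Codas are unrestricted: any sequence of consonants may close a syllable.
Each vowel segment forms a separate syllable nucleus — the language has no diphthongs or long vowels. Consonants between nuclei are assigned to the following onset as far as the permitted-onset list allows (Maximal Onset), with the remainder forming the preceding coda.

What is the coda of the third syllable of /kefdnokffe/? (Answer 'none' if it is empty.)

The vowels are e, o, e — 3 nuclei, so 3 syllables.
σ1/σ2 boundary: cluster /fdn/ — the longest permitted-onset suffix is /n/; onset = /n/, preceding coda = /fd/.
σ2/σ3 boundary: /kff/ splits as /kf/ + /f/ (/f/ is the longest suffix that is a licit onset).
Putting it together: kefd.nokf.fe.
Syllable 3 is /fe/: onset /f/, nucleus /e/, coda ∅.

none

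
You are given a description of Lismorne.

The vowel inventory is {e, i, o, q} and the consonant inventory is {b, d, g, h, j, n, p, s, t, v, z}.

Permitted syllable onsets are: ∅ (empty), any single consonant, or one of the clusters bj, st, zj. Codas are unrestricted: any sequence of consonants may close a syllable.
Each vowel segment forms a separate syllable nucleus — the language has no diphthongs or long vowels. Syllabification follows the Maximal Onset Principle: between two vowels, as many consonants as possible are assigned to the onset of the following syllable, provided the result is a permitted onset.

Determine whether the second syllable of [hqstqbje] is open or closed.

open

The vowels are q, q, e — 3 nuclei, so 3 syllables.
V1 /q/ – V2 /q/: /st/ is a licit onset in full, so it all attaches to the next syllable.
V2 /q/ – V3 /e/: /bj/ is a licit onset in full, so it all attaches to the next syllable.
Putting it together: hq.stq.bje.
Syllable 2 is /stq/; it ends in its nucleus with no coda, so it is open.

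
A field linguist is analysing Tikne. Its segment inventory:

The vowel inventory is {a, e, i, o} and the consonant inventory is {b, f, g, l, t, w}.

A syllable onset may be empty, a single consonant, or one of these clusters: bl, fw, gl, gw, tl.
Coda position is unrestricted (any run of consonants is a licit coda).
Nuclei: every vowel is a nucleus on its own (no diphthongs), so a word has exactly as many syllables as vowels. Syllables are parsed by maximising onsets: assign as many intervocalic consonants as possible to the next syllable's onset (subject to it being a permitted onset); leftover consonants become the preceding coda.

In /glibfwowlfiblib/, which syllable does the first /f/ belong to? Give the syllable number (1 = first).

2

Vowels present: i, o, i, i; each is a nucleus, giving 4 syllables.
σ1/σ2 boundary: /bfw/ splits as /b/ + /fw/ (/fw/ is the longest suffix that is a licit onset).
σ2/σ3 boundary: /wlf/ — longest licit onset from the right is /f/, leaving /wl/ as coda.
σ3/σ4 boundary: /bl/ — entire cluster is a permitted onset → onset /bl/, coda ∅.
Putting it together: glib.fwowl.fi.blib.
The first /f/ is in the onset of syllable 2 (/fwowl/).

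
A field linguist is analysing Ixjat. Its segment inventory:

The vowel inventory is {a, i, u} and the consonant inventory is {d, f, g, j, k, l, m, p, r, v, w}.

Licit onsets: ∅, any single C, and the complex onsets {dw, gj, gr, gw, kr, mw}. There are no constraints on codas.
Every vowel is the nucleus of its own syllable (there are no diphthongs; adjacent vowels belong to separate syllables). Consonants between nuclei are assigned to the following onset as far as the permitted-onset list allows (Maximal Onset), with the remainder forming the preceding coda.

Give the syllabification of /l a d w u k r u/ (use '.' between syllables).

The vowels are a, u, u — 3 nuclei, so 3 syllables.
/a…u/ gap (V1→V2): /dw/ is a licit onset in full, so it all attaches to the next syllable.
/u…u/ gap (V2→V3): cluster /kr/ — /kr/ is itself a permitted onset, so the whole cluster goes right; preceding coda = ∅.

la.dwu.kru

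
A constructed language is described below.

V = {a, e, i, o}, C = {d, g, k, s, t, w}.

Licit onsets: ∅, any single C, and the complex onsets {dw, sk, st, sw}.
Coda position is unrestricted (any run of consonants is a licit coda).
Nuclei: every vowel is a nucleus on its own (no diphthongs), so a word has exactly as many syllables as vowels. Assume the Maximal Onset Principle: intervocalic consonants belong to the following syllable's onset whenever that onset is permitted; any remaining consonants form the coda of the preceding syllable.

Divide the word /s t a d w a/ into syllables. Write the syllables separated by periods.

The vowels are a, a — 2 nuclei, so 2 syllables.
V1 /a/ – V2 /a/: /dw/ is a licit onset in full, so it all attaches to the next syllable.

sta.dwa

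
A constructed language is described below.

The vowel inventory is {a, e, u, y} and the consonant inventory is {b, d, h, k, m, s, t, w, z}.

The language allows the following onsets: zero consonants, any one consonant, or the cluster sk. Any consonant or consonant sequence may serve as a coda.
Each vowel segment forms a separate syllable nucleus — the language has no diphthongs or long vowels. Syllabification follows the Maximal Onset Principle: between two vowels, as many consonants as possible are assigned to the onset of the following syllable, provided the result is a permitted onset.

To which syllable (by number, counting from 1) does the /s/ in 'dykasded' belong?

The vowels are y, a, e — 3 nuclei, so 3 syllables.
/y…a/ gap (V1→V2): just /k/ — single C goes to the following onset.
/a…e/ gap (V2→V3): /sd/ splits as /s/ + /d/ (/d/ is the longest suffix that is a licit onset).
Putting it together: dy.kas.ded.
The /s/ is in the coda of syllable 2 (/kas/).

2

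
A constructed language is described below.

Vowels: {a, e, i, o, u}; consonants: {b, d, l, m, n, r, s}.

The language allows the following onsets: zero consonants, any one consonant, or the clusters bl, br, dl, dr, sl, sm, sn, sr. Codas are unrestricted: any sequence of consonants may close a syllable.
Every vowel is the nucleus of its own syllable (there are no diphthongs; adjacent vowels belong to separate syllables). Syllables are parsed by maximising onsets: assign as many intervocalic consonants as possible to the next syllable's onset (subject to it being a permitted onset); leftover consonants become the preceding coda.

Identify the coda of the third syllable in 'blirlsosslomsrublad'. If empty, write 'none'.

m

Vowels present: i, o, o, u, a; each is a nucleus, giving 5 syllables.
Between /i/ (V1) and /o/ (V2): cluster /rls/ — the longest permitted-onset suffix is /s/; onset = /s/, preceding coda = /rl/.
Between /o/ (V2) and /o/ (V3): /ssl/ — longest licit onset from the right is /sl/, leaving /s/ as coda.
Between /o/ (V3) and /u/ (V4): /msr/ — longest licit onset from the right is /sr/, leaving /m/ as coda.
Between /u/ (V4) and /a/ (V5): /bl/ is a licit onset in full, so it all attaches to the next syllable.
Syllabification: blirl.sos.slom.sru.blad.
Syllable 3 is /slom/: onset /sl/, nucleus /o/, coda /m/.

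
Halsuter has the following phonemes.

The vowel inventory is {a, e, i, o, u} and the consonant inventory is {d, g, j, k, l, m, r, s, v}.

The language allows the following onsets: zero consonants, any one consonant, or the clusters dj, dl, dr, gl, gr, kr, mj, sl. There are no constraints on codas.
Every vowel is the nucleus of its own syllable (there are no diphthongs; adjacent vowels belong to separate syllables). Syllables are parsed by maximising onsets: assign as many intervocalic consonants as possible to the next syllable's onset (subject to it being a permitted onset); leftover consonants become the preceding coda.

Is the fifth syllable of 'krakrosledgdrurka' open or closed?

The vowels are a, o, e, u, a — 5 nuclei, so 5 syllables.
σ1/σ2 boundary: /kr/ — entire cluster is a permitted onset → onset /kr/, coda ∅.
σ2/σ3 boundary: /sl/ — entire cluster is a permitted onset → onset /sl/, coda ∅.
σ3/σ4 boundary: /dgdr/; trying suffixes from longest down, /dr/ is the first permitted one, so coda /dg/ | onset /dr/.
σ4/σ5 boundary: cluster /rk/ — the longest permitted-onset suffix is /k/; onset = /k/, preceding coda = /r/.
Syllabification: kra.kro.sledg.drur.ka.
Syllable 5 is /ka/; it ends in its nucleus with no coda, so it is open.

open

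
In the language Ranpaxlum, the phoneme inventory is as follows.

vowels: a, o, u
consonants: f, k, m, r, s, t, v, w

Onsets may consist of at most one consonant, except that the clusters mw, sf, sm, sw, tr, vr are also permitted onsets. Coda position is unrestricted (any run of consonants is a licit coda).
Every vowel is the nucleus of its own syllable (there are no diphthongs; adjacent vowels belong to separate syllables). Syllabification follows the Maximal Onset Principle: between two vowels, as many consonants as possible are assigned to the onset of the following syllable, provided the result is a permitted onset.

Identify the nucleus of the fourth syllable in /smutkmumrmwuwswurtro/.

u

Nuclei (vowels): u, u, u, u, o → 5 syllables.
The fourth nucleus (vowel 4 from the left) is /u/.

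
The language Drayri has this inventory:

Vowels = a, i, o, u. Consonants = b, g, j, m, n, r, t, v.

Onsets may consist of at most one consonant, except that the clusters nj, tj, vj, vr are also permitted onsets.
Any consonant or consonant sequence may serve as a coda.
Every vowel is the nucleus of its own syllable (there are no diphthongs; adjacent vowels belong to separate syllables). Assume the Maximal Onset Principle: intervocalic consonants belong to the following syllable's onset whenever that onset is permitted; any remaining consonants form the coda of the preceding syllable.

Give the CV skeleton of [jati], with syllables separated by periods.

CV.CV

The vowels are a, i — 2 nuclei, so 2 syllables.
σ1/σ2 boundary: /t/ → onset of the next syllable (single consonants are always licit onsets).
Syllabification: ja.ti.
Mapping each syllable to C/V: /ja/ → CV, /ti/ → CV.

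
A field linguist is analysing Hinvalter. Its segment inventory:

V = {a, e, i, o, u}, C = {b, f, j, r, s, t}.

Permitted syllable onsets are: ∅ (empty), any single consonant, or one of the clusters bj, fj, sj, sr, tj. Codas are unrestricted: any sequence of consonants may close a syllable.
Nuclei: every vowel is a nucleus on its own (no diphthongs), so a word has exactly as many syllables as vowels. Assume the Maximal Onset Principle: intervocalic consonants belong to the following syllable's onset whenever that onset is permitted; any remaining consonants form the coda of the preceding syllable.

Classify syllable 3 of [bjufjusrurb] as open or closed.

Vowels present: u, u, u; each is a nucleus, giving 3 syllables.
Between /u/ (V1) and /u/ (V2): /fj/ is a licit onset in full, so it all attaches to the next syllable.
Between /u/ (V2) and /u/ (V3): cluster /sr/ — /sr/ is itself a permitted onset, so the whole cluster goes right; preceding coda = ∅.
Result: bju.fju.srurb.
Syllable 3 is /srurb/ with coda /rb/, so it is closed.

closed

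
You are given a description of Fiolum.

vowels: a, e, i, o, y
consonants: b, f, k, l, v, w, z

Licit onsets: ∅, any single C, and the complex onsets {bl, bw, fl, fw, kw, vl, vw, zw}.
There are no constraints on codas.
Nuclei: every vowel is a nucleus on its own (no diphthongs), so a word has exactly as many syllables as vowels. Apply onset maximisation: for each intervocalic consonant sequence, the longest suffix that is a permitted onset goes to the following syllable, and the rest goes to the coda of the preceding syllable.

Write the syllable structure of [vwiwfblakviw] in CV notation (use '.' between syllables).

The vowels are i, a, i — 3 nuclei, so 3 syllables.
Between /i/ (V1) and /a/ (V2): cluster /wfbl/ — the longest permitted-onset suffix is /bl/; onset = /bl/, preceding coda = /wf/.
Between /a/ (V2) and /i/ (V3): /kv/ splits as /k/ + /v/ (/v/ is the longest suffix that is a licit onset).
Putting it together: vwiwf.blak.viw.
Mapping each syllable to C/V: /vwiwf/ → CCVCC, /blak/ → CCVC, /viw/ → CVC.

CCVCC.CCVC.CVC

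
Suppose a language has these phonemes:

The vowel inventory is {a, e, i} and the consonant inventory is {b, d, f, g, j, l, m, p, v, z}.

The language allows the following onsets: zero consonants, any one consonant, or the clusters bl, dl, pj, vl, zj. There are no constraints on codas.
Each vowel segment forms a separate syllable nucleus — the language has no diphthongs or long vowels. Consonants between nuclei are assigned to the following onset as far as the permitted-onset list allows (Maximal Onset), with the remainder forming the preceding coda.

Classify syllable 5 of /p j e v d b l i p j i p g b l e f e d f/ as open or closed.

closed

Vowels present: e, i, i, e, e; each is a nucleus, giving 5 syllables.
V1 /e/ – V2 /i/: /vdbl/; trying suffixes from longest down, /bl/ is the first permitted one, so coda /vd/ | onset /bl/.
V2 /i/ – V3 /i/: cluster /pj/ — /pj/ is itself a permitted onset, so the whole cluster goes right; preceding coda = ∅.
V3 /i/ – V4 /e/: /pgbl/ — longest licit onset from the right is /bl/, leaving /pg/ as coda.
V4 /e/ – V5 /e/: /f/ is a single consonant, so it becomes the next onset.
Putting it together: pjevd.bli.pjipg.ble.fedf.
Syllable 5 is /fedf/ with coda /df/, so it is closed.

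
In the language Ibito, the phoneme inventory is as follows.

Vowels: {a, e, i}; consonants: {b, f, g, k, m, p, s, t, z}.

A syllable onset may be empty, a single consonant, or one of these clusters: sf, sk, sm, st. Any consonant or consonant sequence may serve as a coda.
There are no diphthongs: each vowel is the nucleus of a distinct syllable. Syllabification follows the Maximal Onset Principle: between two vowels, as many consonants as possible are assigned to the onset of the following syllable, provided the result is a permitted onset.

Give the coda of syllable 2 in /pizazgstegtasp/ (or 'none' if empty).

zg

Nuclei (vowels): i, a, e, a → 4 syllables.
Between /i/ (V1) and /a/ (V2): /z/ is a single consonant, so it becomes the next onset.
Between /a/ (V2) and /e/ (V3): /zgst/; trying suffixes from longest down, /st/ is the first permitted one, so coda /zg/ | onset /st/.
Between /e/ (V3) and /a/ (V4): /gt/ splits as /g/ + /t/ (/t/ is the longest suffix that is a licit onset).
Putting it together: pi.zazg.steg.tasp.
Syllable 2 is /zazg/: onset /z/, nucleus /a/, coda /zg/.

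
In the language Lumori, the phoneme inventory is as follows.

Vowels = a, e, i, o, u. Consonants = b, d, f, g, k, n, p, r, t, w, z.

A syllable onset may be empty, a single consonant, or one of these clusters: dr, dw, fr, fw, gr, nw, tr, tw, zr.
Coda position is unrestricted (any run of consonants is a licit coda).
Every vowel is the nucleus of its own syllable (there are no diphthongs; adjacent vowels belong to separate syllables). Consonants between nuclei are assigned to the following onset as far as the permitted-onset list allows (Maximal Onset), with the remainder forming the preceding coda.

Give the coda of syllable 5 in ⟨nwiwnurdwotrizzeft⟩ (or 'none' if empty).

The vowels are i, u, o, i, e — 5 nuclei, so 5 syllables.
V1 /i/ – V2 /u/: /wn/ splits as /w/ + /n/ (/n/ is the longest suffix that is a licit onset).
V2 /u/ – V3 /o/: /rdw/ — longest licit onset from the right is /dw/, leaving /r/ as coda.
V3 /o/ – V4 /i/: /tr/ is a licit onset in full, so it all attaches to the next syllable.
V4 /i/ – V5 /e/: /zz/ splits as /z/ + /z/ (/z/ is the longest suffix that is a licit onset).
Putting it together: nwiw.nur.dwo.triz.zeft.
Syllable 5 is /zeft/: onset /z/, nucleus /e/, coda /ft/.

ft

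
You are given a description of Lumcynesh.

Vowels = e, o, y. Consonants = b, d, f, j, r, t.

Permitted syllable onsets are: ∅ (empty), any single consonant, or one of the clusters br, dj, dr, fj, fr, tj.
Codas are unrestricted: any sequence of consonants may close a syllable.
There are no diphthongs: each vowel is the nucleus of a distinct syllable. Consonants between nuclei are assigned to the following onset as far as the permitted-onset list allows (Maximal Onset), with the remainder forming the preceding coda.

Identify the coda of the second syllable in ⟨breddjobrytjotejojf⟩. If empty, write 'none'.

none

Vowels present: e, o, y, o, e, o; each is a nucleus, giving 6 syllables.
σ1/σ2 boundary: /ddj/ — longest licit onset from the right is /dj/, leaving /d/ as coda.
σ2/σ3 boundary: /br/ is a licit onset in full, so it all attaches to the next syllable.
σ3/σ4 boundary: cluster /tj/ — /tj/ is itself a permitted onset, so the whole cluster goes right; preceding coda = ∅.
σ4/σ5 boundary: /t/ is a single consonant, so it becomes the next onset.
σ5/σ6 boundary: just /j/ — single C goes to the following onset.
So the parse is bred.djo.bry.tjo.te.jojf.
Syllable 2 is /djo/: onset /dj/, nucleus /o/, coda ∅.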